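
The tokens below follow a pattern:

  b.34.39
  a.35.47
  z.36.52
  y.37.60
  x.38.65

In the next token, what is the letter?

Letter goes b, a, z, y, x → w (letters move back 1 place in the alphabet, wrapping A→Z).
Second component: 34, 35, 36, 37, 38 → 39 (+1 each step).
For the third component, alternating steps +8, +5, +8, +5, …: 39, 47, 52, 60, 65 → 73.

w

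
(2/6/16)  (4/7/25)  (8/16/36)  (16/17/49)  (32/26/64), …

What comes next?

First coordinate goes 2, 4, 8, 16, 32 → 64 (×2 each step).
Second coordinate: alternating steps +1, +9, +1, +9, …; 6, 7, 16, 17, 26 → 27.
Third coordinate: 16, 25, 36, 49, 64 → 81 (perfect squares: 4², 5², 6², …).
So the next triple is (64/27/81).

(64/27/81)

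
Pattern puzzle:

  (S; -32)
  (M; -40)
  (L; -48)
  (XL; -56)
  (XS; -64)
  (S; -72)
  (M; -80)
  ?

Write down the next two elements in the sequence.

Size goes S, M, L, XL, XS, S, M → L → XL (repeats S → M → L → XL → XS).
Second part: -32, -40, -48, -56, -64, -72, -80 → -88 → -96 (−8 each step).
Putting the parts together: (L; -88) and then (XL; -96).

(L; -88), (XL; -96)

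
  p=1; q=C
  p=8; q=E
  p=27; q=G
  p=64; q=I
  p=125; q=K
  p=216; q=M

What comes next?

P: 1, 8, 27, 64, 125, 216 → 343 (perfect cubes: 1³, 2³, 3³, …).
Q goes C, E, G, I, K, M → O (letters move forward 2 places in the alphabet).
Combining the parts gives p=343; q=O.

p=343; q=O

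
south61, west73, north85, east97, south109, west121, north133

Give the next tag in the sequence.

east145

Direction: repeats south → west → north → east; south, west, north, east, south, west, north → east.
For the second component, +12 each step: 61, 73, 85, 97, 109, 121, 133 → 145.
Combining the parts gives east145.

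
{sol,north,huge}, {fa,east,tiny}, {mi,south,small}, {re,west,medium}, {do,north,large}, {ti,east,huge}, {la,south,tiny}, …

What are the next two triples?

For the note, runs backward through the solfège scale do→ti: sol, fa, mi, re, do, ti, la → sol → fa.
Direction goes north, east, south, west, north, east, south → west → north (repeats north → east → south → west).
Size — repeats huge → tiny → small → medium → large: huge, tiny, small, medium, large, huge, tiny → small → medium.
Putting the parts together: {sol,west,small} and then {fa,north,medium}.

{sol,west,small}, {fa,north,medium}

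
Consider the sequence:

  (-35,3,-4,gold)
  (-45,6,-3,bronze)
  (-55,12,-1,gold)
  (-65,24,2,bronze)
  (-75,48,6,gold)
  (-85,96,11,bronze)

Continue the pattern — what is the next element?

First component: −10 each step; -35, -45, -55, -65, -75, -85 → -95.
Second component goes 3, 6, 12, 24, 48, 96 → 192 (×2 each step).
For the third component, differences are 1, 2, 3, … (increasing by 1 each time): -4, -3, -1, 2, 6, 11 → 17.
Rank: gold, bronze, gold, bronze, gold, bronze → gold (alternates gold ↔ bronze).
Combining the parts gives (-95,192,17,gold).

(-95,192,17,gold)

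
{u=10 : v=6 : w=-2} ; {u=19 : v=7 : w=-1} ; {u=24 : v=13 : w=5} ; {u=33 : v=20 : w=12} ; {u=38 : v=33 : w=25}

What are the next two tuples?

{u=47 : v=53 : w=45}, {u=52 : v=86 : w=78}

U — alternating steps +9, +5, +9, +5, …: 10, 19, 24, 33, 38 → 47 → 52.
V goes 6, 7, 13, 20, 33 → 53 → 86 (each term is the sum of the two before it).
For the w, always 8 less than the v: -2, -1, 5, 12, 25 → 45 → 78.
Putting the parts together: {u=47 : v=53 : w=45} and then {u=52 : v=86 : w=78}.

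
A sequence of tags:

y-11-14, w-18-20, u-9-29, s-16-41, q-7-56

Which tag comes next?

Letter: letters move back 2 places in the alphabet; y, w, u, s, q → o.
Second component: alternating steps +7, −9, +7, −9, …, so 11, 18, 9, 16, 7 → 14.
Third component: differences are 6, 9, 12, … (increasing by 3 each time); 14, 20, 29, 41, 56 → 74.
So the next tag is o-14-74.

o-14-74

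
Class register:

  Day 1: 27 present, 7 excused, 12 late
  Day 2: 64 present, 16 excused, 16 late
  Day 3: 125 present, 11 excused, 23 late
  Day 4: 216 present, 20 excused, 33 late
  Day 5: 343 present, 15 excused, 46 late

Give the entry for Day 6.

Present goes 27, 64, 125, 216, 343 → 512 (perfect cubes: 3³, 4³, 5³, …).
Excused: 7, 16, 11, 20, 15 → 24 (alternating steps +9, −5, +9, −5, …).
For the late, differences are 4, 7, 10, … (increasing by 3 each time): 12, 16, 23, 33, 46 → 62.
So the next record is 512 present, 24 excused, 62 late.

512 present, 24 excused, 62 late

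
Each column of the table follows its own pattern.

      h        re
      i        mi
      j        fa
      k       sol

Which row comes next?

Letter: h, i, j, k → l (letters move forward 1 place in the alphabet).
Note goes re, mi, fa, sol → la (runs through the solfège scale do→ti).
So the next row is l  la.

l  la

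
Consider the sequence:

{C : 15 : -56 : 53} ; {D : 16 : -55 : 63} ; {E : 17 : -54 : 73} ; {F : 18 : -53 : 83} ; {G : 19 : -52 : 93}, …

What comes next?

{H : 20 : -51 : 103}

For the letter, letters move forward 1 place in the alphabet: C, D, E, F, G → H.
Second component: +1 each step, so 15, 16, 17, 18, 19 → 20.
For the third component, +1 each step: -56, -55, -54, -53, -52 → -51.
Fourth component: +10 each step; 53, 63, 73, 83, 93 → 103.
So the next tuple is {H : 20 : -51 : 103}.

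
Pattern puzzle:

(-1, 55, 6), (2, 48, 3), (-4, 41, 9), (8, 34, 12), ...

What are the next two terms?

First coordinate: ×(-2) each step, so -1, 2, -4, 8 → -16 → 32.
Second coordinate — −7 each step: 55, 48, 41, 34 → 27 → 20.
Third coordinate: each term is the sum of the two before it; 6, 3, 9, 12 → 21 → 33.
So the next two terms are (-16, 27, 21) and (32, 20, 33).

(-16, 27, 21), (32, 20, 33)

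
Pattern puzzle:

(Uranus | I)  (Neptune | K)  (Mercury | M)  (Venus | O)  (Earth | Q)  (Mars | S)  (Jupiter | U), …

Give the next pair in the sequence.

Planet: runs through the planets Mercury→Neptune, so Uranus, Neptune, Mercury, Venus, Earth, Mars, Jupiter → Saturn.
Letter: letters move forward 2 places in the alphabet; I, K, M, O, Q, S, U → W.
So the next pair is (Saturn | W).

(Saturn | W)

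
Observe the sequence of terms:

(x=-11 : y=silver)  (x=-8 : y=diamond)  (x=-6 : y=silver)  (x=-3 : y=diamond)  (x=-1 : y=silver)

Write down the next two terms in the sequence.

X goes -11, -8, -6, -3, -1 → 2 → 4 (alternating steps +3, +2, +3, +2, …).
Y goes silver, diamond, silver, diamond, silver → diamond → silver (alternates silver ↔ diamond).
Putting the parts together: (x=2 : y=diamond) and then (x=4 : y=silver).

(x=2 : y=diamond), (x=4 : y=silver)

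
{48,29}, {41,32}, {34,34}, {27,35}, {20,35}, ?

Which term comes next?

First coordinate: −7 each step; 48, 41, 34, 27, 20 → 13.
For the second coordinate, differences are 3, 2, 1, … (decreasing by 1 each time): 29, 32, 34, 35, 35 → 34.
Combining the parts gives {13,34}.

{13,34}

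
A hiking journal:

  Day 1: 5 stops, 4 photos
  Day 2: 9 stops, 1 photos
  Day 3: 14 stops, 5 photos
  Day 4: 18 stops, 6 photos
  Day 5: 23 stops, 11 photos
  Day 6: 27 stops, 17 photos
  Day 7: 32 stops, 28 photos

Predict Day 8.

Stops: 5, 9, 14, 18, 23, 27, 32 → 36 (alternating steps +4, +5, +4, +5, …).
Photos goes 4, 1, 5, 6, 11, 17, 28 → 45 (each term is the sum of the two before it).
Putting it together: 36 stops, 45 photos.

36 stops, 45 photos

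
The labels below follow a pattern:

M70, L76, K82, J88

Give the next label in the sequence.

I94

Letter: M, L, K, J → I (letters move back 1 place in the alphabet).
Second component — +6 each step: 70, 76, 82, 88 → 94.
So the next label is I94.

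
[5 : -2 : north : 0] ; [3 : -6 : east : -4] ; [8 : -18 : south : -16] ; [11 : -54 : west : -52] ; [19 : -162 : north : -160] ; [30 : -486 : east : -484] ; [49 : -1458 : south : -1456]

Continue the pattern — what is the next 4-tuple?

First component — each term is the sum of the two before it: 5, 3, 8, 11, 19, 30, 49 → 79.
Second component: -2, -6, -18, -54, -162, -486, -1458 → -4374 (×3 each step).
Direction: north, east, south, west, north, east, south → west (repeats north → east → south → west).
Fourth component: 0, -4, -16, -52, -160, -484, -1456 → -4372 (always 2 more than the second component).
So the next 4-tuple is [79 : -4374 : west : -4372].

[79 : -4374 : west : -4372]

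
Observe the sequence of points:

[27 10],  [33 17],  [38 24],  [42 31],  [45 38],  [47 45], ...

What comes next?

[48 52]

First component: 27, 33, 38, 42, 45, 47 → 48 (differences are 6, 5, 4, … (decreasing by 1 each time)).
Second component: +7 each step, so 10, 17, 24, 31, 38, 45 → 52.
Combining the parts gives [48 52].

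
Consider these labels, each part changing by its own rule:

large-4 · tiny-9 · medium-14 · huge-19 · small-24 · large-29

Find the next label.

Size — repeats large → tiny → medium → huge → small: large, tiny, medium, huge, small, large → tiny.
Second component goes 4, 9, 14, 19, 24, 29 → 34 (+5 each step).
Combining the parts gives tiny-34.

tiny-34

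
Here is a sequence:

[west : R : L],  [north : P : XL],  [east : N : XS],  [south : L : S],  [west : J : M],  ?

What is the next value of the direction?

north

For the direction, repeats west → north → east → south: west, north, east, south, west → north.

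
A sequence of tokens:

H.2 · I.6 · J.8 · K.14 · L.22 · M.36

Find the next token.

Letter: H, I, J, K, L, M → N (letters move forward 1 place in the alphabet).
For the second component, each term is the sum of the two before it: 2, 6, 8, 14, 22, 36 → 58.
So the next token is N.58.

N.58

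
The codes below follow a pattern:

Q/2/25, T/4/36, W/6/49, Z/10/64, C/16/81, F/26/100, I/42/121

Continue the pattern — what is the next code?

Letter — letters move forward 3 places in the alphabet, wrapping Z→A: Q, T, W, Z, C, F, I → L.
Second component: each term is the sum of the two before it; 2, 4, 6, 10, 16, 26, 42 → 68.
Third component: perfect squares: 5², 6², 7², …, so 25, 36, 49, 64, 81, 100, 121 → 144.
Putting it together: L/68/144.

L/68/144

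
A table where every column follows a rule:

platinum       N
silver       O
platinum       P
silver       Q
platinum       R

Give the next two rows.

silver  S; platinum  T

For the metal, alternates platinum ↔ silver: platinum, silver, platinum, silver, platinum → silver → platinum.
Letter: letters move forward 1 place in the alphabet, so N, O, P, Q, R → S → T.
So the next two rows are silver  S and platinum  T.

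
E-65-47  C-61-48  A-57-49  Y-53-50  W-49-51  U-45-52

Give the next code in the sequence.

Letter goes E, C, A, Y, W, U → S (letters move back 2 places in the alphabet, wrapping A→Z).
Second component: −4 each step, so 65, 61, 57, 53, 49, 45 → 41.
Third component: 47, 48, 49, 50, 51, 52 → 53 (+1 each step).
Putting it together: S-41-53.

S-41-53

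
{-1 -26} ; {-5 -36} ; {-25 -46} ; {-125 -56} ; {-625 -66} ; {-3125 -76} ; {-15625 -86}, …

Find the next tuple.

First coordinate: ×5 each step, so -1, -5, -25, -125, -625, -3125, -15625 → -78125.
Second coordinate: −10 each step; -26, -36, -46, -56, -66, -76, -86 → -96.
So the next tuple is {-78125 -96}.

{-78125 -96}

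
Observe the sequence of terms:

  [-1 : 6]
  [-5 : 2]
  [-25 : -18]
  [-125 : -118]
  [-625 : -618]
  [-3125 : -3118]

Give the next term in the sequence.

First slot: -1, -5, -25, -125, -625, -3125 → -15625 (×5 each step).
Second slot: always 7 more than the first slot; 6, 2, -18, -118, -618, -3118 → -15618.
Putting it together: [-15625 : -15618].

[-15625 : -15618]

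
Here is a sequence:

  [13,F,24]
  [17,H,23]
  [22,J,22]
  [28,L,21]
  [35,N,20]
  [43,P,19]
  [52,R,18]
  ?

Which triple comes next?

[62,T,17]

For the first entry, differences are 4, 5, 6, … (increasing by 1 each time): 13, 17, 22, 28, 35, 43, 52 → 62.
Letter: letters move forward 2 places in the alphabet, so F, H, J, L, N, P, R → T.
Third entry goes 24, 23, 22, 21, 20, 19, 18 → 17 (−1 each step).
Combining the parts gives [62,T,17].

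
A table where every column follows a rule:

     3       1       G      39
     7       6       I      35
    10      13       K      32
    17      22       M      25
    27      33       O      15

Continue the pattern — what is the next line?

44  46  Q  -2

First component: each term is the sum of the two before it, so 3, 7, 10, 17, 27 → 44.
Second component: differences are 5, 7, 9, … (increasing by 2 each time); 1, 6, 13, 22, 33 → 46.
For the letter, letters move forward 2 places in the alphabet: G, I, K, M, O → Q.
Fourth component: 39, 35, 32, 25, 15 → -2 (together with the first component always sums to 42).
So the next line is 44  46  Q  -2.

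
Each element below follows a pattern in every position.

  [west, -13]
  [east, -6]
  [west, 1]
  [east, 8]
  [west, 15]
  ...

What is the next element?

Direction: alternates west ↔ east, so west, east, west, east, west → east.
Second part: +7 each step, so -13, -6, 1, 8, 15 → 22.
So the next element is [east, 22].

[east, 22]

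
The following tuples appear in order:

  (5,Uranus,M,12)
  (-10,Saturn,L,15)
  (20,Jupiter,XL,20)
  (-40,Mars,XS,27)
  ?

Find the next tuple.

(80,Earth,S,36)

First coordinate goes 5, -10, 20, -40 → 80 (×(-2) each step).
Planet: runs backward through the planets Mercury→Neptune; Uranus, Saturn, Jupiter, Mars → Earth.
Size goes M, L, XL, XS → S (runs through clothing sizes XS→XL).
Fourth coordinate: 12, 15, 20, 27 → 36 (differences are 3, 5, 7, … (increasing by 2 each time)).
Putting it together: (80,Earth,S,36).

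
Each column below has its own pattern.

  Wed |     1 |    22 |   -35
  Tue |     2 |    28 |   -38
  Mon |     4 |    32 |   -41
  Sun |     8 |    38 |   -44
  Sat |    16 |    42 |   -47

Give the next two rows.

Day — runs backward through the weekdays Mon→Sun: Wed, Tue, Mon, Sun, Sat → Fri → Thu.
Second component goes 1, 2, 4, 8, 16 → 32 → 64 (×2 each step).
Third component — alternating steps +6, +4, +6, +4, …: 22, 28, 32, 38, 42 → 48 → 52.
Fourth component: -35, -38, -41, -44, -47 → -50 → -53 (−3 each step).
So the next two rows are Fri  32  48  -50 and Thu  64  52  -53.

Fri  32  48  -50; Thu  64  52  -53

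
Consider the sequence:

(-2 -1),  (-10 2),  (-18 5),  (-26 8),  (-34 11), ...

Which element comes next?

First component: −8 each step, so -2, -10, -18, -26, -34 → -42.
Second component — +3 each step: -1, 2, 5, 8, 11 → 14.
Combining the parts gives (-42 14).

(-42 14)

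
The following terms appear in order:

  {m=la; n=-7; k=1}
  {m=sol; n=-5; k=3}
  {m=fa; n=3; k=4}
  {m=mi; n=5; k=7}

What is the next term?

M — runs backward through the solfège scale do→ti: la, sol, fa, mi → re.
N — alternating steps +2, +8, +2, +8, …: -7, -5, 3, 5 → 13.
K: 1, 3, 4, 7 → 11 (each term is the sum of the two before it).
Combining the parts gives {m=re; n=13; k=11}.

{m=re; n=13; k=11}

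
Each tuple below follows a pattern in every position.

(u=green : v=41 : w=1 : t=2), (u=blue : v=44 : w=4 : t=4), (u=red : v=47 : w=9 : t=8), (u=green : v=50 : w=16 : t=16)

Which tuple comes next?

(u=blue : v=53 : w=25 : t=32)

U goes green, blue, red, green → blue (repeats green → blue → red).
V: +3 each step; 41, 44, 47, 50 → 53.
W: 1, 4, 9, 16 → 25 (perfect squares: 1², 2², 3², …).
T goes 2, 4, 8, 16 → 32 (×2 each step).
So the next tuple is (u=blue : v=53 : w=25 : t=32).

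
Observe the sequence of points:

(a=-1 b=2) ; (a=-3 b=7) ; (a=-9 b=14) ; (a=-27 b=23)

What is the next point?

A: ×3 each step; -1, -3, -9, -27 → -81.
B: 2, 7, 14, 23 → 34 (differences are 5, 7, 9, … (increasing by 2 each time)).
So the next point is (a=-81 b=34).

(a=-81 b=34)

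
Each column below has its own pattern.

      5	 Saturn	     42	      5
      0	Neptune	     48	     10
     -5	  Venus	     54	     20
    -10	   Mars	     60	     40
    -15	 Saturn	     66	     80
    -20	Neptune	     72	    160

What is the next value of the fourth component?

320

Fourth component: ×2 each step; 5, 10, 20, 40, 80, 160 → 320.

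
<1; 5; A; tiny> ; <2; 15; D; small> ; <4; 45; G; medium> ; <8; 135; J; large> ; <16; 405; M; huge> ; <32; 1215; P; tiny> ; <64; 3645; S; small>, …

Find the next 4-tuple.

First coordinate: ×2 each step, so 1, 2, 4, 8, 16, 32, 64 → 128.
Second coordinate: ×3 each step; 5, 15, 45, 135, 405, 1215, 3645 → 10935.
Letter: letters move forward 3 places in the alphabet, so A, D, G, J, M, P, S → V.
Size — repeats tiny → small → medium → large → huge: tiny, small, medium, large, huge, tiny, small → medium.
Putting it together: <128; 10935; V; medium>.

<128; 10935; V; medium>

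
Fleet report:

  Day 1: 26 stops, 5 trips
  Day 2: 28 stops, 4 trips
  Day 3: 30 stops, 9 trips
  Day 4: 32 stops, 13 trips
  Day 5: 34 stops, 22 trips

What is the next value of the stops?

36

For the stops, +2 each step: 26, 28, 30, 32, 34 → 36.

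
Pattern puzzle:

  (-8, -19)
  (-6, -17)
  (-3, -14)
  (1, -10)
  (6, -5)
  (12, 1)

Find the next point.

(19, 8)

For the first component, differences are 2, 3, 4, … (increasing by 1 each time): -8, -6, -3, 1, 6, 12 → 19.
Second component: -19, -17, -14, -10, -5, 1 → 8 (always 11 less than the first component).
Putting it together: (19, 8).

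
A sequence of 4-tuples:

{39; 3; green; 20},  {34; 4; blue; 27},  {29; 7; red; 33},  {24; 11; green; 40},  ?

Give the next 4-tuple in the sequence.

For the first value, −5 each step: 39, 34, 29, 24 → 19.
Second value goes 3, 4, 7, 11 → 18 (each term is the sum of the two before it).
Colour goes green, blue, red, green → blue (repeats green → blue → red).
For the fourth value, alternating steps +7, +6, +7, +6, …: 20, 27, 33, 40 → 46.
Putting it together: {19; 18; blue; 46}.

{19; 18; blue; 46}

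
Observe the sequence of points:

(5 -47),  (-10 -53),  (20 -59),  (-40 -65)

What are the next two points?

(80 -71), (-160 -77)

First slot: ×(-2) each step, so 5, -10, 20, -40 → 80 → -160.
Second slot: −6 each step, so -47, -53, -59, -65 → -71 → -77.
So the next two points are (80 -71) and (-160 -77).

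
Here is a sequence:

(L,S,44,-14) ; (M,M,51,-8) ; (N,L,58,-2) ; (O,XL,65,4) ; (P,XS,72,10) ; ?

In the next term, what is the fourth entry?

Fourth entry: -14, -8, -2, 4, 10 → 16 (+6 each step).

16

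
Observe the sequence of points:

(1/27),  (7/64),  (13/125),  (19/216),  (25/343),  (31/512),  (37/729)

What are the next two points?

For the first part, +6 each step: 1, 7, 13, 19, 25, 31, 37 → 43 → 49.
Second part: perfect cubes: 3³, 4³, 5³, …; 27, 64, 125, 216, 343, 512, 729 → 1000 → 1331.
Putting the parts together: (43/1000) and then (49/1331).

(43/1000), (49/1331)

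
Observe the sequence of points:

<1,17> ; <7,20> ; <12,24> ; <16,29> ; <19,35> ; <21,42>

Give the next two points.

<22,50>, <22,59>

First component: 1, 7, 12, 16, 19, 21 → 22 → 22 (differences are 6, 5, 4, … (decreasing by 1 each time)).
Second component: 17, 20, 24, 29, 35, 42 → 50 → 59 (differences are 3, 4, 5, … (increasing by 1 each time)).
So the next two points are <22,50> and <22,59>.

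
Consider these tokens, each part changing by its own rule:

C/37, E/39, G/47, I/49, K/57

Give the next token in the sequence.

Letter: letters move forward 2 places in the alphabet; C, E, G, I, K → M.
Second component: alternating steps +2, +8, +2, +8, …, so 37, 39, 47, 49, 57 → 59.
So the next token is M/59.

M/59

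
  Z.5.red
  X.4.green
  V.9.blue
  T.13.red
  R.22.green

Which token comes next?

Letter: letters move back 2 places in the alphabet; Z, X, V, T, R → P.
Second component — each term is the sum of the two before it: 5, 4, 9, 13, 22 → 35.
Colour: red, green, blue, red, green → blue (repeats red → green → blue).
Putting it together: P.35.blue.

P.35.blue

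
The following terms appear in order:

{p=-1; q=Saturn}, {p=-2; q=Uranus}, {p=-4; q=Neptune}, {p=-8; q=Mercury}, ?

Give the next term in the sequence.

P: -1, -2, -4, -8 → -16 (×2 each step).
Q: runs through the planets Mercury→Neptune; Saturn, Uranus, Neptune, Mercury → Venus.
Combining the parts gives {p=-16; q=Venus}.

{p=-16; q=Venus}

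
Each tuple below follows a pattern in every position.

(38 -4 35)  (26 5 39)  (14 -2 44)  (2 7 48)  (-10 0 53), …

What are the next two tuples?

(-22 9 57), (-34 2 62)

First entry goes 38, 26, 14, 2, -10 → -22 → -34 (−12 each step).
Second entry — alternating steps +9, −7, +9, −7, …: -4, 5, -2, 7, 0 → 9 → 2.
Third entry: 35, 39, 44, 48, 53 → 57 → 62 (alternating steps +4, +5, +4, +5, …).
Putting the parts together: (-22 9 57) and then (-34 2 62).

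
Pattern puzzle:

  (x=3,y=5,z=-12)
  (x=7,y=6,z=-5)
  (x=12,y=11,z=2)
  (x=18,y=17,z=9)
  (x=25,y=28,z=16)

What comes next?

X: 3, 7, 12, 18, 25 → 33 (differences are 4, 5, 6, … (increasing by 1 each time)).
Y: 5, 6, 11, 17, 28 → 45 (each term is the sum of the two before it).
Z goes -12, -5, 2, 9, 16 → 23 (+7 each step).
Putting it together: (x=33,y=45,z=23).

(x=33,y=45,z=23)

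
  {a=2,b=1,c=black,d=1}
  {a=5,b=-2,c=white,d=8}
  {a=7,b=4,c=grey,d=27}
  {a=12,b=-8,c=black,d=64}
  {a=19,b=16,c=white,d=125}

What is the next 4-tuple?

A: each term is the sum of the two before it; 2, 5, 7, 12, 19 → 31.
B: 1, -2, 4, -8, 16 → -32 (×(-2) each step).
C: repeats black → white → grey, so black, white, grey, black, white → grey.
D: perfect cubes: 1³, 2³, 3³, …; 1, 8, 27, 64, 125 → 216.
Combining the parts gives {a=31,b=-32,c=grey,d=216}.

{a=31,b=-32,c=grey,d=216}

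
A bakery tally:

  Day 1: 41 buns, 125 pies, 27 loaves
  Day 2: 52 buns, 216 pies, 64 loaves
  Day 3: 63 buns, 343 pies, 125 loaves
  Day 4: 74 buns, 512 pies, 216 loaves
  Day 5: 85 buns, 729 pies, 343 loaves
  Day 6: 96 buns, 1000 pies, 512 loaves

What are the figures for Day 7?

For the buns, +11 each step: 41, 52, 63, 74, 85, 96 → 107.
Pies: perfect cubes: 5³, 6³, 7³, …; 125, 216, 343, 512, 729, 1000 → 1331.
Loaves: perfect cubes: 3³, 4³, 5³, …, so 27, 64, 125, 216, 343, 512 → 729.
So the next line is 107 buns, 1331 pies, 729 loaves.

107 buns, 1331 pies, 729 loaves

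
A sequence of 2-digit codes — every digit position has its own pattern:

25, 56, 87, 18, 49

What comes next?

First digit: +3 each step, mod 10; 2, 5, 8, 1, 4 → 7.
Second digit: 5, 6, 7, 8, 9 → 0 (+1 each step, mod 10).
Putting it together: 70.

70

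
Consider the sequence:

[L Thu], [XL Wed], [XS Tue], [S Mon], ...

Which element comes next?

For the size, runs through clothing sizes XS→XL: L, XL, XS, S → M.
Day — runs backward through the weekdays Mon→Sun: Thu, Wed, Tue, Mon → Sun.
So the next element is [M Sun].

[M Sun]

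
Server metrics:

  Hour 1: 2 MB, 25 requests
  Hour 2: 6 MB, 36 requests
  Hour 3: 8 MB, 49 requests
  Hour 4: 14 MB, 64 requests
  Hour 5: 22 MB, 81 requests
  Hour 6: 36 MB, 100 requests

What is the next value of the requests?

Requests: perfect squares: 5², 6², 7², …; 25, 36, 49, 64, 81, 100 → 121.

121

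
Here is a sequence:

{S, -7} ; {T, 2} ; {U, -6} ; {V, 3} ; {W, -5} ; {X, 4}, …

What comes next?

Letter: letters move forward 1 place in the alphabet, so S, T, U, V, W, X → Y.
Second component goes -7, 2, -6, 3, -5, 4 → -4 (alternating steps +9, −8, +9, −8, …).
Combining the parts gives {Y, -4}.

{Y, -4}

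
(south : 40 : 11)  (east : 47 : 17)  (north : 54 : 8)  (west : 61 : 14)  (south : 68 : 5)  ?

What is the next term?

Direction: south, east, north, west, south → east (repeats south → east → north → west).
Second slot: +7 each step; 40, 47, 54, 61, 68 → 75.
Third slot: alternating steps +6, −9, +6, −9, …, so 11, 17, 8, 14, 5 → 11.
Combining the parts gives (east : 75 : 11).

(east : 75 : 11)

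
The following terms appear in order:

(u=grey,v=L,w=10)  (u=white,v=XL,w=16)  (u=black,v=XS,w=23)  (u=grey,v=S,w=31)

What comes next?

U: repeats grey → white → black; grey, white, black, grey → white.
V: runs through clothing sizes XS→XL, so L, XL, XS, S → M.
W: differences are 6, 7, 8, … (increasing by 1 each time); 10, 16, 23, 31 → 40.
So the next term is (u=white,v=M,w=40).

(u=white,v=M,w=40)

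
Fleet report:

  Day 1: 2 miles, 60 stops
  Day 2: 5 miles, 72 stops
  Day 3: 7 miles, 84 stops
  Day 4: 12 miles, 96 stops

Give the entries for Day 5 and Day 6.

19 miles, 108 stops; 31 miles, 120 stops

Miles — each term is the sum of the two before it: 2, 5, 7, 12 → 19 → 31.
Stops goes 60, 72, 84, 96 → 108 → 120 (+12 each step).
So the next two lines are 19 miles, 108 stops and 31 miles, 120 stops.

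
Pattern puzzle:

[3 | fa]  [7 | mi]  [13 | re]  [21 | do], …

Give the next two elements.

[31 | ti], [43 | la]

First value: differences are 4, 6, 8, … (increasing by 2 each time), so 3, 7, 13, 21 → 31 → 43.
Note: fa, mi, re, do → ti → la (runs backward through the solfège scale do→ti).
So the next two elements are [31 | ti] and [43 | la].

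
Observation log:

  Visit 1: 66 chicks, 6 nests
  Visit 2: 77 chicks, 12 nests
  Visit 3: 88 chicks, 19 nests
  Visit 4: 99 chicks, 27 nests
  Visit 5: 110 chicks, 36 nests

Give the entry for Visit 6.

121 chicks, 46 nests

For the chicks, +11 each step: 66, 77, 88, 99, 110 → 121.
Nests — differences are 6, 7, 8, … (increasing by 1 each time): 6, 12, 19, 27, 36 → 46.
Putting it together: 121 chicks, 46 nests.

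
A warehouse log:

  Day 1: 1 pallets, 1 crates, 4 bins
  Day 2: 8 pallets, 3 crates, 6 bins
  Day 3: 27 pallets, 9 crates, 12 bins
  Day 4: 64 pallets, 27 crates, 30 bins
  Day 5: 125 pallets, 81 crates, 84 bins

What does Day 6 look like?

Pallets — perfect cubes: 1³, 2³, 3³, …: 1, 8, 27, 64, 125 → 216.
Crates: ×3 each step, so 1, 3, 9, 27, 81 → 243.
Bins: always 3 more than the crates; 4, 6, 12, 30, 84 → 246.
Putting it together: 216 pallets, 243 crates, 246 bins.

216 pallets, 243 crates, 246 bins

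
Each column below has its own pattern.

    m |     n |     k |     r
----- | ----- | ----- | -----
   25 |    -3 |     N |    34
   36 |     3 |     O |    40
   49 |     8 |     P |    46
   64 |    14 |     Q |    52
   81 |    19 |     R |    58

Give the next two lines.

100  25  S  64; 121  30  T  70

Column m: 25, 36, 49, 64, 81 → 100 → 121 (perfect squares: 5², 6², 7², …).
Column n: alternating steps +6, +5, +6, +5, …; -3, 3, 8, 14, 19 → 25 → 30.
Column k — letters move forward 1 place in the alphabet: N, O, P, Q, R → S → T.
Column r: +6 each step; 34, 40, 46, 52, 58 → 64 → 70.
Putting the parts together: 100  25  S  64 and then 121  30  T  70.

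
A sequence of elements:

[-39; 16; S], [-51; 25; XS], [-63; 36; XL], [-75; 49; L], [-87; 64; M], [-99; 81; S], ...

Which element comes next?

[-111; 100; XS]

First coordinate: -39, -51, -63, -75, -87, -99 → -111 (−12 each step).
Second coordinate: perfect squares: 4², 5², 6², …; 16, 25, 36, 49, 64, 81 → 100.
Size goes S, XS, XL, L, M, S → XS (repeats S → XS → XL → L → M).
So the next element is [-111; 100; XS].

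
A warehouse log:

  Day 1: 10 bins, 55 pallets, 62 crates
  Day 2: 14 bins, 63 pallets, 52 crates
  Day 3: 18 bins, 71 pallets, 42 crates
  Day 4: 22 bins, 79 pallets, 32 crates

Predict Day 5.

Bins: +4 each step, so 10, 14, 18, 22 → 26.
Pallets: +8 each step, so 55, 63, 71, 79 → 87.
Crates: −10 each step, so 62, 52, 42, 32 → 22.
So the next line is 26 bins, 87 pallets, 22 crates.

26 bins, 87 pallets, 22 crates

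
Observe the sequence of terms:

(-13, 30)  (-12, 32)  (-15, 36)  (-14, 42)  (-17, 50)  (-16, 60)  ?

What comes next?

First component: -13, -12, -15, -14, -17, -16 → -19 (alternating steps +1, −3, +1, −3, …).
Second component goes 30, 32, 36, 42, 50, 60 → 72 (differences are 2, 4, 6, … (increasing by 2 each time)).
Combining the parts gives (-19, 72).

(-19, 72)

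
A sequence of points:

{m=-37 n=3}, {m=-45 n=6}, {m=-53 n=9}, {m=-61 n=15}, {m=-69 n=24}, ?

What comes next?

{m=-77 n=39}

For the m, −8 each step: -37, -45, -53, -61, -69 → -77.
N — each term is the sum of the two before it: 3, 6, 9, 15, 24 → 39.
Putting it together: {m=-77 n=39}.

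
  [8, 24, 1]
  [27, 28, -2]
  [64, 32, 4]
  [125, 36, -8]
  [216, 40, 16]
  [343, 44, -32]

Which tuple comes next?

[512, 48, 64]

First slot: perfect cubes: 2³, 3³, 4³, …, so 8, 27, 64, 125, 216, 343 → 512.
Second slot — +4 each step: 24, 28, 32, 36, 40, 44 → 48.
Third slot goes 1, -2, 4, -8, 16, -32 → 64 (×(-2) each step).
So the next tuple is [512, 48, 64].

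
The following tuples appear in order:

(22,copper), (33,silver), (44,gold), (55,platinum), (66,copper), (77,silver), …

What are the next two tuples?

First slot: +11 each step, so 22, 33, 44, 55, 66, 77 → 88 → 99.
Metal: repeats copper → silver → gold → platinum; copper, silver, gold, platinum, copper, silver → gold → platinum.
So the next two tuples are (88,gold) and (99,platinum).

(88,gold), (99,platinum)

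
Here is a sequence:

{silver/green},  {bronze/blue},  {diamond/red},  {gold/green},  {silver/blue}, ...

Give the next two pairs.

Rank goes silver, bronze, diamond, gold, silver → bronze → diamond (repeats silver → bronze → diamond → gold).
Colour: repeats green → blue → red; green, blue, red, green, blue → red → green.
Putting the parts together: {bronze/red} and then {diamond/green}.

{bronze/red}, {diamond/green}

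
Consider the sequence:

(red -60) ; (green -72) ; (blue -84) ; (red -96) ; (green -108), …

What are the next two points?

For the colour, repeats red → green → blue: red, green, blue, red, green → blue → red.
Second slot: −12 each step, so -60, -72, -84, -96, -108 → -120 → -132.
So the next two points are (blue -120) and (red -132).

(blue -120), (red -132)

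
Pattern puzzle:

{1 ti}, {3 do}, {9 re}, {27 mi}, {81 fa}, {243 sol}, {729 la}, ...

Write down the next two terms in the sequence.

{2187 ti}, {6561 do}

First coordinate — ×3 each step: 1, 3, 9, 27, 81, 243, 729 → 2187 → 6561.
For the note, runs through the solfège scale do→ti: ti, do, re, mi, fa, sol, la → ti → do.
Putting the parts together: {2187 ti} and then {6561 do}.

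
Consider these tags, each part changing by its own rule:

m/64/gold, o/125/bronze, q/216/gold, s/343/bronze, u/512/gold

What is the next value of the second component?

729

Second component: perfect cubes: 4³, 5³, 6³, …, so 64, 125, 216, 343, 512 → 729.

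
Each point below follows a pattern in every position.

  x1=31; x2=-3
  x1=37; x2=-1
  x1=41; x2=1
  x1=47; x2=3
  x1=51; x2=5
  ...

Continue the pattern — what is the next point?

x1=57; x2=7

X1 goes 31, 37, 41, 47, 51 → 57 (alternating steps +6, +4, +6, +4, …).
X2 goes -3, -1, 1, 3, 5 → 7 (+2 each step).
Combining the parts gives x1=57; x2=7.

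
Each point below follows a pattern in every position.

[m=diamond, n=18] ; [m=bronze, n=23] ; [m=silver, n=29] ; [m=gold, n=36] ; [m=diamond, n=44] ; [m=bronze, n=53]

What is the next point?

M goes diamond, bronze, silver, gold, diamond, bronze → silver (repeats diamond → bronze → silver → gold).
N — differences are 5, 6, 7, … (increasing by 1 each time): 18, 23, 29, 36, 44, 53 → 63.
Combining the parts gives [m=silver, n=63].

[m=silver, n=63]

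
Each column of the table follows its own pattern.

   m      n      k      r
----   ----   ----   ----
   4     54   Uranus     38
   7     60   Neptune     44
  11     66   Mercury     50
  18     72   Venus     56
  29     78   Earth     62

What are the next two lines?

Column m: each term is the sum of the two before it; 4, 7, 11, 18, 29 → 47 → 76.
Column n: +6 each step, so 54, 60, 66, 72, 78 → 84 → 90.
Column k — runs through the planets Mercury→Neptune: Uranus, Neptune, Mercury, Venus, Earth → Mars → Jupiter.
Column r goes 38, 44, 50, 56, 62 → 68 → 74 (+6 each step).
So the next two lines are 47  84  Mars  68 and 76  90  Jupiter  74.

47  84  Mars  68; 76  90  Jupiter  74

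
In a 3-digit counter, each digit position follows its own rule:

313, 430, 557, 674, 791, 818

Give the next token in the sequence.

935

First digit: 3, 4, 5, 6, 7, 8 → 9 (+1 each step, mod 10).
For the second digit, +2 each step, mod 10: 1, 3, 5, 7, 9, 1 → 3.
Third digit: −3 each step, mod 10; 3, 0, 7, 4, 1, 8 → 5.
So the next token is 935.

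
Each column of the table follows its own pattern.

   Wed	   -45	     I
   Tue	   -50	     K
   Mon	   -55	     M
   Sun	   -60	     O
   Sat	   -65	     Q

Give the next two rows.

Day — runs backward through the weekdays Mon→Sun: Wed, Tue, Mon, Sun, Sat → Fri → Thu.
Second component: −5 each step; -45, -50, -55, -60, -65 → -70 → -75.
Letter goes I, K, M, O, Q → S → U (letters move forward 2 places in the alphabet).
Putting the parts together: Fri  -70  S and then Thu  -75  U.

Fri  -70  S; Thu  -75  U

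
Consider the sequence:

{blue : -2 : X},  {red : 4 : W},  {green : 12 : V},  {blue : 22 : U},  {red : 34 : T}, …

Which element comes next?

For the colour, repeats blue → red → green: blue, red, green, blue, red → green.
Second part: differences are 6, 8, 10, … (increasing by 2 each time); -2, 4, 12, 22, 34 → 48.
For the letter, letters move back 1 place in the alphabet: X, W, V, U, T → S.
Combining the parts gives {green : 48 : S}.

{green : 48 : S}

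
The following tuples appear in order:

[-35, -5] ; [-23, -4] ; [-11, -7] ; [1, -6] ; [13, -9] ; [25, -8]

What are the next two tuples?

[37, -11], [49, -10]

First coordinate: +12 each step, so -35, -23, -11, 1, 13, 25 → 37 → 49.
Second coordinate: -5, -4, -7, -6, -9, -8 → -11 → -10 (alternating steps +1, −3, +1, −3, …).
Putting the parts together: [37, -11] and then [49, -10].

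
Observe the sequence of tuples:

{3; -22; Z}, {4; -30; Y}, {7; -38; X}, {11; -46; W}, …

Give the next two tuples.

{18; -54; V}, {29; -62; U}

First coordinate — each term is the sum of the two before it: 3, 4, 7, 11 → 18 → 29.
Second coordinate goes -22, -30, -38, -46 → -54 → -62 (−8 each step).
For the letter, letters move back 1 place in the alphabet: Z, Y, X, W → V → U.
Putting the parts together: {18; -54; V} and then {29; -62; U}.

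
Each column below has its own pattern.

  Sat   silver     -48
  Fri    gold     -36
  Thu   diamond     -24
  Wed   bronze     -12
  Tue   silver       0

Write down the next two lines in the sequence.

For the day, runs backward through the weekdays Mon→Sun: Sat, Fri, Thu, Wed, Tue → Mon → Sun.
Rank: repeats silver → gold → diamond → bronze, so silver, gold, diamond, bronze, silver → gold → diamond.
Third component — +12 each step: -48, -36, -24, -12, 0 → 12 → 24.
So the next two lines are Mon  gold  12 and Sun  diamond  24.

Mon  gold  12; Sun  diamond  24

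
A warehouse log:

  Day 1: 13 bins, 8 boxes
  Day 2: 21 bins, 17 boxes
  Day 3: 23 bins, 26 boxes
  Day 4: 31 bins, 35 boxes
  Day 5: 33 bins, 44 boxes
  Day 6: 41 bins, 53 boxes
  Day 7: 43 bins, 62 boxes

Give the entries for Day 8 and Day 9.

51 bins, 71 boxes; 53 bins, 80 boxes

For the bins, alternating steps +8, +2, +8, +2, …: 13, 21, 23, 31, 33, 41, 43 → 51 → 53.
Boxes: +9 each step; 8, 17, 26, 35, 44, 53, 62 → 71 → 80.
Putting the parts together: 51 bins, 71 boxes and then 53 bins, 80 boxes.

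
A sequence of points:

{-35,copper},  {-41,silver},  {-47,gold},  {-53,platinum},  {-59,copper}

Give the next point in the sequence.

{-65,silver}

First component — −6 each step: -35, -41, -47, -53, -59 → -65.
Metal: repeats copper → silver → gold → platinum, so copper, silver, gold, platinum, copper → silver.
Combining the parts gives {-65,silver}.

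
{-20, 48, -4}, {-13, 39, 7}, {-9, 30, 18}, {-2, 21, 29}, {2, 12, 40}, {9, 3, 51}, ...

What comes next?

{13, -6, 62}

For the first component, alternating steps +7, +4, +7, +4, …: -20, -13, -9, -2, 2, 9 → 13.
Second component goes 48, 39, 30, 21, 12, 3 → -6 (−9 each step).
Third component goes -4, 7, 18, 29, 40, 51 → 62 (+11 each step).
Combining the parts gives {13, -6, 62}.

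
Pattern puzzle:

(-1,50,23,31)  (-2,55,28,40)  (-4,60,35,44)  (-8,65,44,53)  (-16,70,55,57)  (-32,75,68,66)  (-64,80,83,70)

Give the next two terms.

First value goes -1, -2, -4, -8, -16, -32, -64 → -128 → -256 (×2 each step).
Second value: 50, 55, 60, 65, 70, 75, 80 → 85 → 90 (+5 each step).
For the third value, differences are 5, 7, 9, … (increasing by 2 each time): 23, 28, 35, 44, 55, 68, 83 → 100 → 119.
Fourth value: 31, 40, 44, 53, 57, 66, 70 → 79 → 83 (alternating steps +9, +4, +9, +4, …).
Putting the parts together: (-128,85,100,79) and then (-256,90,119,83).

(-128,85,100,79), (-256,90,119,83)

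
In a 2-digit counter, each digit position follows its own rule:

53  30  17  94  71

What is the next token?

58

First digit — −2 each step, mod 10: 5, 3, 1, 9, 7 → 5.
Second digit goes 3, 0, 7, 4, 1 → 8 (−3 each step, mod 10).
Combining the parts gives 58.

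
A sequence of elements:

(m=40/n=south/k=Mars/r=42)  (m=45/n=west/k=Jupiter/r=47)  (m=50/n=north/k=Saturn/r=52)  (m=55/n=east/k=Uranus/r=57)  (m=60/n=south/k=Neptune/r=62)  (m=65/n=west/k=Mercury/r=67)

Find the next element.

(m=70/n=north/k=Venus/r=72)

M goes 40, 45, 50, 55, 60, 65 → 70 (+5 each step).
N: repeats south → west → north → east; south, west, north, east, south, west → north.
K: Mars, Jupiter, Saturn, Uranus, Neptune, Mercury → Venus (runs through the planets Mercury→Neptune).
R — always 2 more than the m: 42, 47, 52, 57, 62, 67 → 72.
So the next element is (m=70/n=north/k=Venus/r=72).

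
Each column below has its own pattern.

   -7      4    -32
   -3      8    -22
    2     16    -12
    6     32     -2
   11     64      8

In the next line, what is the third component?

First component: -7, -3, 2, 6, 11 → 15 (alternating steps +4, +5, +4, +5, …).
Second component: ×2 each step; 4, 8, 16, 32, 64 → 128.
Third component — +10 each step: -32, -22, -12, -2, 8 → 18.

18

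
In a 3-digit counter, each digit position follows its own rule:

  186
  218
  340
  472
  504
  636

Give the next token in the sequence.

For the first digit, +1 each step, mod 10: 1, 2, 3, 4, 5, 6 → 7.
Second digit: +3 each step, mod 10; 8, 1, 4, 7, 0, 3 → 6.
Third digit: +2 each step, mod 10, so 6, 8, 0, 2, 4, 6 → 8.
Combining the parts gives 768.

768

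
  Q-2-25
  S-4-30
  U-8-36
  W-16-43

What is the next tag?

Letter: letters move forward 2 places in the alphabet, so Q, S, U, W → Y.
Second component: 2, 4, 8, 16 → 32 (×2 each step).
Third component: differences are 5, 6, 7, … (increasing by 1 each time); 25, 30, 36, 43 → 51.
Combining the parts gives Y-32-51.

Y-32-51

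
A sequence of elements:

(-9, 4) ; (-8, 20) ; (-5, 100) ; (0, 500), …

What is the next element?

First part: differences are 1, 3, 5, … (increasing by 2 each time), so -9, -8, -5, 0 → 7.
Second part — ×5 each step: 4, 20, 100, 500 → 2500.
Combining the parts gives (7, 2500).

(7, 2500)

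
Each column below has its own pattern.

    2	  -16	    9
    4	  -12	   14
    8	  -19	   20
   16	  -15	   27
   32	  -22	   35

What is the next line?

First component: 2, 4, 8, 16, 32 → 64 (×2 each step).
For the second component, alternating steps +4, −7, +4, −7, …: -16, -12, -19, -15, -22 → -18.
Third component: 9, 14, 20, 27, 35 → 44 (differences are 5, 6, 7, … (increasing by 1 each time)).
So the next line is 64  -18  44.

64  -18  44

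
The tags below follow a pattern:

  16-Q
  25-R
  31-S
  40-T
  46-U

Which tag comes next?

55-V

First component — alternating steps +9, +6, +9, +6, …: 16, 25, 31, 40, 46 → 55.
Letter goes Q, R, S, T, U → V (letters move forward 1 place in the alphabet).
Putting it together: 55-V.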